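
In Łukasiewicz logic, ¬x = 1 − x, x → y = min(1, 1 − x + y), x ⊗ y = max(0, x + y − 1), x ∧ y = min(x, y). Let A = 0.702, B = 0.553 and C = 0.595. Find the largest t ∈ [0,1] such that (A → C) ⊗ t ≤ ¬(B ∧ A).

0.554

A → C = min(1, 1 − 0.702 + 0.595) = min(1, 0.893) = 0.893
So the left factor is A → C = 0.893.
B ∧ A = min(0.553, 0.702) = 0.553
¬(B ∧ A) = 1 − 0.553 = 0.447
So the right-hand bound is ¬(B ∧ A) = 0.447.
The residuum of the Łukasiewicz t-norm gives the supremum: min(1, 1 − 0.893 + 0.447).
1 − 0.893 + 0.447 = 0.554, so t = min(1, 0.554) = 0.554.
Check: 0.893 ⊗ 0.554 = max(0, 0.447) = 0.447 ≤ 0.447.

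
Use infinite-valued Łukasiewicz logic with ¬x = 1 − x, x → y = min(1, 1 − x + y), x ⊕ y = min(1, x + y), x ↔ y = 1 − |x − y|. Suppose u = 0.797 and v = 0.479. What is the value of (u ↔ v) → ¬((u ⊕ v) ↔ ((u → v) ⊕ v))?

0.318

u ↔ v = 1 − |0.797 − 0.479| = 1 − 0.318 = 0.682
u ⊕ v = min(1, 0.797 + 0.479) = min(1, 1.276) = 1.000
u → v = min(1, 1 − 0.797 + 0.479) = min(1, 0.682) = 0.682
(u → v) ⊕ v = min(1, 0.682 + 0.479) = min(1, 1.161) = 1.000
(u ⊕ v) ↔ ((u → v) ⊕ v) = 1 − |1.000 − 1.000| = 1 − 0.000 = 1.000
¬((u ⊕ v) ↔ ((u → v) ⊕ v)) = 1 − 1.000 = 0.000
(u ↔ v) → ¬((u ⊕ v) ↔ ((u → v) ⊕ v)) = min(1, 1 − 0.682 + 0.000) = min(1, 0.318) = 0.318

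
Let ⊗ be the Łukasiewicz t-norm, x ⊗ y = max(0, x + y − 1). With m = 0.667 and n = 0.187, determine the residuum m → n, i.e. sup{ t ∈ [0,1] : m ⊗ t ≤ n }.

The residuum of the Łukasiewicz t-norm gives the supremum: min(1, 1 − 0.667 + 0.187).
1 − 0.667 + 0.187 = 0.520, so t = min(1, 0.520) = 0.520.
Check: 0.667 ⊗ 0.520 = max(0, 0.187) = 0.187 ≤ 0.187.

0.520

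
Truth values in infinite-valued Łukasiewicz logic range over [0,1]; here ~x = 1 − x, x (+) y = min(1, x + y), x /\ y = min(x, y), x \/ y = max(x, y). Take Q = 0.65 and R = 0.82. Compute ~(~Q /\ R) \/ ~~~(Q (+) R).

~Q = 1 − 0.65 = 0.35
~Q /\ R = min(0.35, 0.82) = 0.35
~(~Q /\ R) = 1 − 0.35 = 0.65
Q (+) R = min(1, 0.65 + 0.82) = min(1, 1.47) = 1.00
~(Q (+) R) = 1 − 1.00 = 0.00
~~(Q (+) R) = 1 − 0.00 = 1.00
~~~(Q (+) R) = 1 − 1.00 = 0.00
~(~Q /\ R) \/ ~~~(Q (+) R) = max(0.65, 0.00) = 0.65

0.65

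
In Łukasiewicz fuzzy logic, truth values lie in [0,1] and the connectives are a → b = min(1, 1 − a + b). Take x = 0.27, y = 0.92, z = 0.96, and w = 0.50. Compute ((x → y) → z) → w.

0.54

x → y = min(1, 1 − 0.27 + 0.92) = min(1, 1.65) = 1.00
(x → y) → z = min(1, 1 − 1.00 + 0.96) = min(1, 0.96) = 0.96
((x → y) → z) → w = min(1, 1 − 0.96 + 0.50) = min(1, 0.54) = 0.54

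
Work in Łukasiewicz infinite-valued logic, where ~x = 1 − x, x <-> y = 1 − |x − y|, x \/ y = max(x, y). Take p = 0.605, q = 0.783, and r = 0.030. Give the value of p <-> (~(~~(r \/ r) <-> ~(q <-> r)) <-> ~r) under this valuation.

r \/ r = max(0.030, 0.030) = 0.030
~(r \/ r) = 1 − 0.030 = 0.970
~~(r \/ r) = 1 − 0.970 = 0.030
q <-> r = 1 − |0.783 − 0.030| = 1 − 0.753 = 0.247
~(q <-> r) = 1 − 0.247 = 0.753
~~(r \/ r) <-> ~(q <-> r) = 1 − |0.030 − 0.753| = 1 − 0.723 = 0.277
~(~~(r \/ r) <-> ~(q <-> r)) = 1 − 0.277 = 0.723
~r = 1 − 0.030 = 0.970
~(~~(r \/ r) <-> ~(q <-> r)) <-> ~r = 1 − |0.723 − 0.970| = 1 − 0.247 = 0.753
p <-> (~(~~(r \/ r) <-> ~(q <-> r)) <-> ~r) = 1 − |0.605 − 0.753| = 1 − 0.148 = 0.852

0.852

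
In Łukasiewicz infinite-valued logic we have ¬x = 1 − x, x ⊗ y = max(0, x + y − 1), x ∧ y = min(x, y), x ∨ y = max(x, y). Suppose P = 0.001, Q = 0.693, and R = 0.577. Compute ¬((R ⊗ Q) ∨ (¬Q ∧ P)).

R ⊗ Q = max(0, 0.577 + 0.693 − 1) = max(0, 0.270) = 0.270
¬Q = 1 − 0.693 = 0.307
¬Q ∧ P = min(0.307, 0.001) = 0.001
(R ⊗ Q) ∨ (¬Q ∧ P) = max(0.270, 0.001) = 0.270
¬((R ⊗ Q) ∨ (¬Q ∧ P)) = 1 − 0.270 = 0.730

0.730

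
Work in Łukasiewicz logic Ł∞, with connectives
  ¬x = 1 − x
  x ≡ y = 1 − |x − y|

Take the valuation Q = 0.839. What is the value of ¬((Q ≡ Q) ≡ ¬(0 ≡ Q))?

Q ≡ Q = 1 − |0.839 − 0.839| = 1 − 0.000 = 1.000
0 ≡ Q = 1 − |0.000 − 0.839| = 1 − 0.839 = 0.161
¬(0 ≡ Q) = 1 − 0.161 = 0.839
(Q ≡ Q) ≡ ¬(0 ≡ Q) = 1 − |1.000 − 0.839| = 1 − 0.161 = 0.839
¬((Q ≡ Q) ≡ ¬(0 ≡ Q)) = 1 − 0.839 = 0.161

0.161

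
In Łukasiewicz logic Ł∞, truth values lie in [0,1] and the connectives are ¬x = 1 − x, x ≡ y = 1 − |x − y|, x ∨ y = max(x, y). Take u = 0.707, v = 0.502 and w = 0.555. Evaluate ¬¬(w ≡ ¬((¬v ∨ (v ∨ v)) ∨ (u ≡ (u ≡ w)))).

¬v = 1 − 0.502 = 0.498
v ∨ v = max(0.502, 0.502) = 0.502
¬v ∨ (v ∨ v) = max(0.498, 0.502) = 0.502
u ≡ w = 1 − |0.707 − 0.555| = 1 − 0.152 = 0.848
u ≡ (u ≡ w) = 1 − |0.707 − 0.848| = 1 − 0.141 = 0.859
(¬v ∨ (v ∨ v)) ∨ (u ≡ (u ≡ w)) = max(0.502, 0.859) = 0.859
¬((¬v ∨ (v ∨ v)) ∨ (u ≡ (u ≡ w))) = 1 − 0.859 = 0.141
w ≡ ¬((¬v ∨ (v ∨ v)) ∨ (u ≡ (u ≡ w))) = 1 − |0.555 − 0.141| = 1 − 0.414 = 0.586
¬(w ≡ ¬((¬v ∨ (v ∨ v)) ∨ (u ≡ (u ≡ w)))) = 1 − 0.586 = 0.414
¬¬(w ≡ ¬((¬v ∨ (v ∨ v)) ∨ (u ≡ (u ≡ w)))) = 1 − 0.414 = 0.586

0.586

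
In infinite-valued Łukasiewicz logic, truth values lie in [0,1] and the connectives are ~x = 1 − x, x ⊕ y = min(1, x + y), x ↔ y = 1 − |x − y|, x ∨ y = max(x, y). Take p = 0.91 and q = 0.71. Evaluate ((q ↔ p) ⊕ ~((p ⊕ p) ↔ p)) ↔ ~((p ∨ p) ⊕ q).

0.11

q ↔ p = 1 − |0.71 − 0.91| = 1 − 0.20 = 0.80
p ⊕ p = min(1, 0.91 + 0.91) = min(1, 1.82) = 1.00
(p ⊕ p) ↔ p = 1 − |1.00 − 0.91| = 1 − 0.09 = 0.91
~((p ⊕ p) ↔ p) = 1 − 0.91 = 0.09
(q ↔ p) ⊕ ~((p ⊕ p) ↔ p) = min(1, 0.80 + 0.09) = min(1, 0.89) = 0.89
p ∨ p = max(0.91, 0.91) = 0.91
(p ∨ p) ⊕ q = min(1, 0.91 + 0.71) = min(1, 1.62) = 1.00
~((p ∨ p) ⊕ q) = 1 − 1.00 = 0.00
((q ↔ p) ⊕ ~((p ⊕ p) ↔ p)) ↔ ~((p ∨ p) ⊕ q) = 1 − |0.89 − 0.00| = 1 − 0.89 = 0.11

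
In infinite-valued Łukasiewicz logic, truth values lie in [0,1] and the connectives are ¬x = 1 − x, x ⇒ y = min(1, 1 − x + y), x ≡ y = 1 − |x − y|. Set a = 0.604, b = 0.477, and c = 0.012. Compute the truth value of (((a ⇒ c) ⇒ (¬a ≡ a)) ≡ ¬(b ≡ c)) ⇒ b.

1.000

a ⇒ c = min(1, 1 − 0.604 + 0.012) = min(1, 0.408) = 0.408
¬a = 1 − 0.604 = 0.396
¬a ≡ a = 1 − |0.396 − 0.604| = 1 − 0.208 = 0.792
(a ⇒ c) ⇒ (¬a ≡ a) = min(1, 1 − 0.408 + 0.792) = min(1, 1.384) = 1.000
b ≡ c = 1 − |0.477 − 0.012| = 1 − 0.465 = 0.535
¬(b ≡ c) = 1 − 0.535 = 0.465
((a ⇒ c) ⇒ (¬a ≡ a)) ≡ ¬(b ≡ c) = 1 − |1.000 − 0.465| = 1 − 0.535 = 0.465
(((a ⇒ c) ⇒ (¬a ≡ a)) ≡ ¬(b ≡ c)) ⇒ b = min(1, 1 − 0.465 + 0.477) = min(1, 1.012) = 1.000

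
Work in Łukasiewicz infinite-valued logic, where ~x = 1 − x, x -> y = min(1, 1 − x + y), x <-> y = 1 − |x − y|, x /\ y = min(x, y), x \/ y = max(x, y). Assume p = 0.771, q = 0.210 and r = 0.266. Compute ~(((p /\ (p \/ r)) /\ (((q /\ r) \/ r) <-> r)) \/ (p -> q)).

p \/ r = max(0.771, 0.266) = 0.771
p /\ (p \/ r) = min(0.771, 0.771) = 0.771
q /\ r = min(0.210, 0.266) = 0.210
(q /\ r) \/ r = max(0.210, 0.266) = 0.266
((q /\ r) \/ r) <-> r = 1 − |0.266 − 0.266| = 1 − 0.000 = 1.000
(p /\ (p \/ r)) /\ (((q /\ r) \/ r) <-> r) = min(0.771, 1.000) = 0.771
p -> q = min(1, 1 − 0.771 + 0.210) = min(1, 0.439) = 0.439
((p /\ (p \/ r)) /\ (((q /\ r) \/ r) <-> r)) \/ (p -> q) = max(0.771, 0.439) = 0.771
~(((p /\ (p \/ r)) /\ (((q /\ r) \/ r) <-> r)) \/ (p -> q)) = 1 − 0.771 = 0.229

0.229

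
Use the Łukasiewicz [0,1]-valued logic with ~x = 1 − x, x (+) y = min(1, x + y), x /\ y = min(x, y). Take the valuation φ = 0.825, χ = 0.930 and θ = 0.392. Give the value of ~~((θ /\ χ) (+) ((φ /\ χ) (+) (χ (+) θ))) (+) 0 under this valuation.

1.000

θ /\ χ = min(0.392, 0.930) = 0.392
φ /\ χ = min(0.825, 0.930) = 0.825
χ (+) θ = min(1, 0.930 + 0.392) = min(1, 1.322) = 1.000
(φ /\ χ) (+) (χ (+) θ) = min(1, 0.825 + 1.000) = min(1, 1.825) = 1.000
(θ /\ χ) (+) ((φ /\ χ) (+) (χ (+) θ)) = min(1, 0.392 + 1.000) = min(1, 1.392) = 1.000
~((θ /\ χ) (+) ((φ /\ χ) (+) (χ (+) θ))) = 1 − 1.000 = 0.000
~~((θ /\ χ) (+) ((φ /\ χ) (+) (χ (+) θ))) = 1 − 0.000 = 1.000
~~((θ /\ χ) (+) ((φ /\ χ) (+) (χ (+) θ))) (+) 0 = min(1, 1.000 + 0.000) = min(1, 1.000) = 1.000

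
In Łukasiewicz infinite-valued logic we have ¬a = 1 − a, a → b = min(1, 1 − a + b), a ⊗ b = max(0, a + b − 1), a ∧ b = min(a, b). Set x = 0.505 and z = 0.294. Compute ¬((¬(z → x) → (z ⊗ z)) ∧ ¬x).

0.505

z → x = min(1, 1 − 0.294 + 0.505) = min(1, 1.211) = 1.000
¬(z → x) = 1 − 1.000 = 0.000
z ⊗ z = max(0, 0.294 + 0.294 − 1) = max(0, -0.412) = 0.000
¬(z → x) → (z ⊗ z) = min(1, 1 − 0.000 + 0.000) = min(1, 1.000) = 1.000
¬x = 1 − 0.505 = 0.495
(¬(z → x) → (z ⊗ z)) ∧ ¬x = min(1.000, 0.495) = 0.495
¬((¬(z → x) → (z ⊗ z)) ∧ ¬x) = 1 − 0.495 = 0.505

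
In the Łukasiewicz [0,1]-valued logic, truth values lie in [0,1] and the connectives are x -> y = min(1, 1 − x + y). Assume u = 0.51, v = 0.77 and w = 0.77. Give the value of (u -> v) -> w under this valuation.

u -> v = min(1, 1 − 0.51 + 0.77) = min(1, 1.26) = 1.00
(u -> v) -> w = min(1, 1 − 1.00 + 0.77) = min(1, 0.77) = 0.77

0.77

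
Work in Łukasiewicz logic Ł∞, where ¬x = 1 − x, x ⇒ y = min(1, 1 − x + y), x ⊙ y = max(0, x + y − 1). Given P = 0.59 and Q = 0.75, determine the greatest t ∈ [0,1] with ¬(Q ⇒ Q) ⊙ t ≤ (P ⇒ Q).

1.00

Q ⇒ Q = min(1, 1 − 0.75 + 0.75) = min(1, 1.00) = 1.00
¬(Q ⇒ Q) = 1 − 1.00 = 0.00
So the left factor is ¬(Q ⇒ Q) = 0.00.
P ⇒ Q = min(1, 1 − 0.59 + 0.75) = min(1, 1.16) = 1.00
So the right-hand bound is P ⇒ Q = 1.00.
The residuum of the Łukasiewicz t-norm gives the supremum: min(1, 1 − 0.00 + 1.00).
1 − 0.00 + 1.00 = 2.00, so t = min(1, 2.00) = 1.00.
Check: 0.00 ⊙ 1.00 = max(0, 0.00) = 0.00 ≤ 1.00.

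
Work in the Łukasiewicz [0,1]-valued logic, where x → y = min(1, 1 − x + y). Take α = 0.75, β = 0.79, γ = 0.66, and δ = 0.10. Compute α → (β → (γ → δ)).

0.90

γ → δ = min(1, 1 − 0.66 + 0.10) = min(1, 0.44) = 0.44
β → (γ → δ) = min(1, 1 − 0.79 + 0.44) = min(1, 0.65) = 0.65
α → (β → (γ → δ)) = min(1, 1 − 0.75 + 0.65) = min(1, 0.90) = 0.90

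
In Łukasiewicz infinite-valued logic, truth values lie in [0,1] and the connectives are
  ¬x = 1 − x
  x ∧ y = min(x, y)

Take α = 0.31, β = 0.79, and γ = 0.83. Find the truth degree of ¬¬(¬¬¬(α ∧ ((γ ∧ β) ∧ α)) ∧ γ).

0.69

γ ∧ β = min(0.83, 0.79) = 0.79
(γ ∧ β) ∧ α = min(0.79, 0.31) = 0.31
α ∧ ((γ ∧ β) ∧ α) = min(0.31, 0.31) = 0.31
¬(α ∧ ((γ ∧ β) ∧ α)) = 1 − 0.31 = 0.69
¬¬(α ∧ ((γ ∧ β) ∧ α)) = 1 − 0.69 = 0.31
¬¬¬(α ∧ ((γ ∧ β) ∧ α)) = 1 − 0.31 = 0.69
¬¬¬(α ∧ ((γ ∧ β) ∧ α)) ∧ γ = min(0.69, 0.83) = 0.69
¬(¬¬¬(α ∧ ((γ ∧ β) ∧ α)) ∧ γ) = 1 − 0.69 = 0.31
¬¬(¬¬¬(α ∧ ((γ ∧ β) ∧ α)) ∧ γ) = 1 − 0.31 = 0.69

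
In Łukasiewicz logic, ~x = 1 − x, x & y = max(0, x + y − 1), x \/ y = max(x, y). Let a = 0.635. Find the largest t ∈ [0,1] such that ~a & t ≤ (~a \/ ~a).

~a = 1 − 0.635 = 0.365
So the left factor is ~a = 0.365.
~a \/ ~a = max(0.365, 0.365) = 0.365
So the right-hand bound is ~a \/ ~a = 0.365.
The residuum of the Łukasiewicz t-norm gives the supremum: min(1, 1 − 0.365 + 0.365).
1 − 0.365 + 0.365 = 1.000, so t = min(1, 1.000) = 1.000.
Check: 0.365 & 1.000 = max(0, 0.365) = 0.365 ≤ 0.365.

1.000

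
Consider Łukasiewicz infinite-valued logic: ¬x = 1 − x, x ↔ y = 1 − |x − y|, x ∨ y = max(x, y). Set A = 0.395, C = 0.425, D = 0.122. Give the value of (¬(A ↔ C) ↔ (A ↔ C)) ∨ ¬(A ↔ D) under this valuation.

0.273

A ↔ C = 1 − |0.395 − 0.425| = 1 − 0.030 = 0.970
¬(A ↔ C) = 1 − 0.970 = 0.030
¬(A ↔ C) ↔ (A ↔ C) = 1 − |0.030 − 0.970| = 1 − 0.940 = 0.060
A ↔ D = 1 − |0.395 − 0.122| = 1 − 0.273 = 0.727
¬(A ↔ D) = 1 − 0.727 = 0.273
(¬(A ↔ C) ↔ (A ↔ C)) ∨ ¬(A ↔ D) = max(0.060, 0.273) = 0.273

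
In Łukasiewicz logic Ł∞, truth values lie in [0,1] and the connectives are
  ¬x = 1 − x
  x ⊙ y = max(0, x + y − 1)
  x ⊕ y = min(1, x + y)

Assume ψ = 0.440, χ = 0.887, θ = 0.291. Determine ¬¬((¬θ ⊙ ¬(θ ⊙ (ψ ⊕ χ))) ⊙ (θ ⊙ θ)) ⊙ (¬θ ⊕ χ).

¬θ = 1 − 0.291 = 0.709
ψ ⊕ χ = min(1, 0.440 + 0.887) = min(1, 1.327) = 1.000
θ ⊙ (ψ ⊕ χ) = max(0, 0.291 + 1.000 − 1) = max(0, 0.291) = 0.291
¬(θ ⊙ (ψ ⊕ χ)) = 1 − 0.291 = 0.709
¬θ ⊙ ¬(θ ⊙ (ψ ⊕ χ)) = max(0, 0.709 + 0.709 − 1) = max(0, 0.418) = 0.418
θ ⊙ θ = max(0, 0.291 + 0.291 − 1) = max(0, -0.418) = 0.000
(¬θ ⊙ ¬(θ ⊙ (ψ ⊕ χ))) ⊙ (θ ⊙ θ) = max(0, 0.418 + 0.000 − 1) = max(0, -0.582) = 0.000
¬((¬θ ⊙ ¬(θ ⊙ (ψ ⊕ χ))) ⊙ (θ ⊙ θ)) = 1 − 0.000 = 1.000
¬¬((¬θ ⊙ ¬(θ ⊙ (ψ ⊕ χ))) ⊙ (θ ⊙ θ)) = 1 − 1.000 = 0.000
¬θ ⊕ χ = min(1, 0.709 + 0.887) = min(1, 1.596) = 1.000
¬¬((¬θ ⊙ ¬(θ ⊙ (ψ ⊕ χ))) ⊙ (θ ⊙ θ)) ⊙ (¬θ ⊕ χ) = max(0, 0.000 + 1.000 − 1) = max(0, 0.000) = 0.000

0.000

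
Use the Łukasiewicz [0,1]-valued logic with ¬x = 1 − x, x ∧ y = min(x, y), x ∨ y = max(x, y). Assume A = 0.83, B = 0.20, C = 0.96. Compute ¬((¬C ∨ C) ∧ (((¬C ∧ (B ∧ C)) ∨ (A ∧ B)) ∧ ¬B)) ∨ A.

¬C = 1 − 0.96 = 0.04
¬C ∨ C = max(0.04, 0.96) = 0.96
B ∧ C = min(0.20, 0.96) = 0.20
¬C ∧ (B ∧ C) = min(0.04, 0.20) = 0.04
A ∧ B = min(0.83, 0.20) = 0.20
(¬C ∧ (B ∧ C)) ∨ (A ∧ B) = max(0.04, 0.20) = 0.20
¬B = 1 − 0.20 = 0.80
((¬C ∧ (B ∧ C)) ∨ (A ∧ B)) ∧ ¬B = min(0.20, 0.80) = 0.20
(¬C ∨ C) ∧ (((¬C ∧ (B ∧ C)) ∨ (A ∧ B)) ∧ ¬B) = min(0.96, 0.20) = 0.20
¬((¬C ∨ C) ∧ (((¬C ∧ (B ∧ C)) ∨ (A ∧ B)) ∧ ¬B)) = 1 − 0.20 = 0.80
¬((¬C ∨ C) ∧ (((¬C ∧ (B ∧ C)) ∨ (A ∧ B)) ∧ ¬B)) ∨ A = max(0.80, 0.83) = 0.83

0.83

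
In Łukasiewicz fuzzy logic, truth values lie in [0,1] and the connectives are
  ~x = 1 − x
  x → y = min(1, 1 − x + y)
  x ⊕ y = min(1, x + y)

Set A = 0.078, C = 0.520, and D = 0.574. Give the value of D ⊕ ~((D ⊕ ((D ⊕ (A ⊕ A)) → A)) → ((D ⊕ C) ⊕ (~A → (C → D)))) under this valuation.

A ⊕ A = min(1, 0.078 + 0.078) = min(1, 0.156) = 0.156
D ⊕ (A ⊕ A) = min(1, 0.574 + 0.156) = min(1, 0.730) = 0.730
(D ⊕ (A ⊕ A)) → A = min(1, 1 − 0.730 + 0.078) = min(1, 0.348) = 0.348
D ⊕ ((D ⊕ (A ⊕ A)) → A) = min(1, 0.574 + 0.348) = min(1, 0.922) = 0.922
D ⊕ C = min(1, 0.574 + 0.520) = min(1, 1.094) = 1.000
~A = 1 − 0.078 = 0.922
C → D = min(1, 1 − 0.520 + 0.574) = min(1, 1.054) = 1.000
~A → (C → D) = min(1, 1 − 0.922 + 1.000) = min(1, 1.078) = 1.000
(D ⊕ C) ⊕ (~A → (C → D)) = min(1, 1.000 + 1.000) = min(1, 2.000) = 1.000
(D ⊕ ((D ⊕ (A ⊕ A)) → A)) → ((D ⊕ C) ⊕ (~A → (C → D))) = min(1, 1 − 0.922 + 1.000) = min(1, 1.078) = 1.000
~((D ⊕ ((D ⊕ (A ⊕ A)) → A)) → ((D ⊕ C) ⊕ (~A → (C → D)))) = 1 − 1.000 = 0.000
D ⊕ ~((D ⊕ ((D ⊕ (A ⊕ A)) → A)) → ((D ⊕ C) ⊕ (~A → (C → D)))) = min(1, 0.574 + 0.000) = min(1, 0.574) = 0.574

0.574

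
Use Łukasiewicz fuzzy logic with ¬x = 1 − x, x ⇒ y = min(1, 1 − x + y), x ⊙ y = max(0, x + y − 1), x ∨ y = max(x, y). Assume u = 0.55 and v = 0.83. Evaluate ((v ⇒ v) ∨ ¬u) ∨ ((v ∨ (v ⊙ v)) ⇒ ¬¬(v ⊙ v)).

1.00

v ⇒ v = min(1, 1 − 0.83 + 0.83) = min(1, 1.00) = 1.00
¬u = 1 − 0.55 = 0.45
(v ⇒ v) ∨ ¬u = max(1.00, 0.45) = 1.00
v ⊙ v = max(0, 0.83 + 0.83 − 1) = max(0, 0.66) = 0.66
v ∨ (v ⊙ v) = max(0.83, 0.66) = 0.83
¬(v ⊙ v) = 1 − 0.66 = 0.34
¬¬(v ⊙ v) = 1 − 0.34 = 0.66
(v ∨ (v ⊙ v)) ⇒ ¬¬(v ⊙ v) = min(1, 1 − 0.83 + 0.66) = min(1, 0.83) = 0.83
((v ⇒ v) ∨ ¬u) ∨ ((v ∨ (v ⊙ v)) ⇒ ¬¬(v ⊙ v)) = max(1.00, 0.83) = 1.00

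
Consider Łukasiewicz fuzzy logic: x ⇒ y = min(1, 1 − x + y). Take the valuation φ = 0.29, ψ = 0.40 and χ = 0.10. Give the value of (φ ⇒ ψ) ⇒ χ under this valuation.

0.10

φ ⇒ ψ = min(1, 1 − 0.29 + 0.40) = min(1, 1.11) = 1.00
(φ ⇒ ψ) ⇒ χ = min(1, 1 − 1.00 + 0.10) = min(1, 0.10) = 0.10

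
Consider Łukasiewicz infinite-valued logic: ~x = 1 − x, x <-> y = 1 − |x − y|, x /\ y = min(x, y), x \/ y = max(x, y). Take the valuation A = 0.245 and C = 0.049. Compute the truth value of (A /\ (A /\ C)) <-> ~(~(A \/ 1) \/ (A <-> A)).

0.951

A /\ C = min(0.245, 0.049) = 0.049
A /\ (A /\ C) = min(0.245, 0.049) = 0.049
A \/ 1 = max(0.245, 1.000) = 1.000
~(A \/ 1) = 1 − 1.000 = 0.000
A <-> A = 1 − |0.245 − 0.245| = 1 − 0.000 = 1.000
~(A \/ 1) \/ (A <-> A) = max(0.000, 1.000) = 1.000
~(~(A \/ 1) \/ (A <-> A)) = 1 − 1.000 = 0.000
(A /\ (A /\ C)) <-> ~(~(A \/ 1) \/ (A <-> A)) = 1 − |0.049 − 0.000| = 1 − 0.049 = 0.951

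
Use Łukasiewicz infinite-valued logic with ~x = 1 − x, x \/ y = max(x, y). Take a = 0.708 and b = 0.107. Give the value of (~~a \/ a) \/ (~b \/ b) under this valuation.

~a = 1 − 0.708 = 0.292
~~a = 1 − 0.292 = 0.708
~~a \/ a = max(0.708, 0.708) = 0.708
~b = 1 − 0.107 = 0.893
~b \/ b = max(0.893, 0.107) = 0.893
(~~a \/ a) \/ (~b \/ b) = max(0.708, 0.893) = 0.893

0.893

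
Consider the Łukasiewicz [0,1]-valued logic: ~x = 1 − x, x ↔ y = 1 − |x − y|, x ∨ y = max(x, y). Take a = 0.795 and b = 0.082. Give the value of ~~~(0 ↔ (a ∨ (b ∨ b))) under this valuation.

b ∨ b = max(0.082, 0.082) = 0.082
a ∨ (b ∨ b) = max(0.795, 0.082) = 0.795
0 ↔ (a ∨ (b ∨ b)) = 1 − |0.000 − 0.795| = 1 − 0.795 = 0.205
~(0 ↔ (a ∨ (b ∨ b))) = 1 − 0.205 = 0.795
~~(0 ↔ (a ∨ (b ∨ b))) = 1 − 0.795 = 0.205
~~~(0 ↔ (a ∨ (b ∨ b))) = 1 − 0.205 = 0.795

0.795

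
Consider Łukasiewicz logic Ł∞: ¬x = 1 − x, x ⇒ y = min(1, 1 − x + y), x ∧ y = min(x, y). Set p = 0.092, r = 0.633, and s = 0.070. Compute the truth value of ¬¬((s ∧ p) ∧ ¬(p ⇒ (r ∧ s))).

0.022

s ∧ p = min(0.070, 0.092) = 0.070
r ∧ s = min(0.633, 0.070) = 0.070
p ⇒ (r ∧ s) = min(1, 1 − 0.092 + 0.070) = min(1, 0.978) = 0.978
¬(p ⇒ (r ∧ s)) = 1 − 0.978 = 0.022
(s ∧ p) ∧ ¬(p ⇒ (r ∧ s)) = min(0.070, 0.022) = 0.022
¬((s ∧ p) ∧ ¬(p ⇒ (r ∧ s))) = 1 − 0.022 = 0.978
¬¬((s ∧ p) ∧ ¬(p ⇒ (r ∧ s))) = 1 − 0.978 = 0.022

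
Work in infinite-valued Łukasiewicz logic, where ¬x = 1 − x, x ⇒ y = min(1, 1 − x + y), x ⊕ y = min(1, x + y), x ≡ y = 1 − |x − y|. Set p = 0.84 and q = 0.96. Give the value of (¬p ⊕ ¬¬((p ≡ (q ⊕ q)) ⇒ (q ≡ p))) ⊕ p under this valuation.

¬p = 1 − 0.84 = 0.16
q ⊕ q = min(1, 0.96 + 0.96) = min(1, 1.92) = 1.00
p ≡ (q ⊕ q) = 1 − |0.84 − 1.00| = 1 − 0.16 = 0.84
q ≡ p = 1 − |0.96 − 0.84| = 1 − 0.12 = 0.88
(p ≡ (q ⊕ q)) ⇒ (q ≡ p) = min(1, 1 − 0.84 + 0.88) = min(1, 1.04) = 1.00
¬((p ≡ (q ⊕ q)) ⇒ (q ≡ p)) = 1 − 1.00 = 0.00
¬¬((p ≡ (q ⊕ q)) ⇒ (q ≡ p)) = 1 − 0.00 = 1.00
¬p ⊕ ¬¬((p ≡ (q ⊕ q)) ⇒ (q ≡ p)) = min(1, 0.16 + 1.00) = min(1, 1.16) = 1.00
(¬p ⊕ ¬¬((p ≡ (q ⊕ q)) ⇒ (q ≡ p))) ⊕ p = min(1, 1.00 + 0.84) = min(1, 1.84) = 1.00

1.00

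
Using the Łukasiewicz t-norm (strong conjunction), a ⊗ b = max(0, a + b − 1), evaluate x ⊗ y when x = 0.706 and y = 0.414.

0.120

x ⊗ y = max(0, 0.706 + 0.414 − 1) = max(0, 0.120) = 0.120
For comparison, the Gödel (minimum) t-norm min(a, b) would give 0.414.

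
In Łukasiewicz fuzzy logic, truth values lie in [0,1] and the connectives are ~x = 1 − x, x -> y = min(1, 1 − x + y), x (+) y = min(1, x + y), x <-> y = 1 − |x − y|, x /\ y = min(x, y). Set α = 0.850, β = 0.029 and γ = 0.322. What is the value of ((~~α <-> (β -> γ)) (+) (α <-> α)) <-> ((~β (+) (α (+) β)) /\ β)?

~α = 1 − 0.850 = 0.150
~~α = 1 − 0.150 = 0.850
β -> γ = min(1, 1 − 0.029 + 0.322) = min(1, 1.293) = 1.000
~~α <-> (β -> γ) = 1 − |0.850 − 1.000| = 1 − 0.150 = 0.850
α <-> α = 1 − |0.850 − 0.850| = 1 − 0.000 = 1.000
(~~α <-> (β -> γ)) (+) (α <-> α) = min(1, 0.850 + 1.000) = min(1, 1.850) = 1.000
~β = 1 − 0.029 = 0.971
α (+) β = min(1, 0.850 + 0.029) = min(1, 0.879) = 0.879
~β (+) (α (+) β) = min(1, 0.971 + 0.879) = min(1, 1.850) = 1.000
(~β (+) (α (+) β)) /\ β = min(1.000, 0.029) = 0.029
((~~α <-> (β -> γ)) (+) (α <-> α)) <-> ((~β (+) (α (+) β)) /\ β) = 1 − |1.000 − 0.029| = 1 − 0.971 = 0.029

0.029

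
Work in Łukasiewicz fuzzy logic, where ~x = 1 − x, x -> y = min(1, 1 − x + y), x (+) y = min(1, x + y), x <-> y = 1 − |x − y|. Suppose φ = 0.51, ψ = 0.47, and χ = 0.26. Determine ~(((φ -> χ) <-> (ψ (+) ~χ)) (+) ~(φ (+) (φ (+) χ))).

0.25

φ -> χ = min(1, 1 − 0.51 + 0.26) = min(1, 0.75) = 0.75
~χ = 1 − 0.26 = 0.74
ψ (+) ~χ = min(1, 0.47 + 0.74) = min(1, 1.21) = 1.00
(φ -> χ) <-> (ψ (+) ~χ) = 1 − |0.75 − 1.00| = 1 − 0.25 = 0.75
φ (+) χ = min(1, 0.51 + 0.26) = min(1, 0.77) = 0.77
φ (+) (φ (+) χ) = min(1, 0.51 + 0.77) = min(1, 1.28) = 1.00
~(φ (+) (φ (+) χ)) = 1 − 1.00 = 0.00
((φ -> χ) <-> (ψ (+) ~χ)) (+) ~(φ (+) (φ (+) χ)) = min(1, 0.75 + 0.00) = min(1, 0.75) = 0.75
~(((φ -> χ) <-> (ψ (+) ~χ)) (+) ~(φ (+) (φ (+) χ))) = 1 − 0.75 = 0.25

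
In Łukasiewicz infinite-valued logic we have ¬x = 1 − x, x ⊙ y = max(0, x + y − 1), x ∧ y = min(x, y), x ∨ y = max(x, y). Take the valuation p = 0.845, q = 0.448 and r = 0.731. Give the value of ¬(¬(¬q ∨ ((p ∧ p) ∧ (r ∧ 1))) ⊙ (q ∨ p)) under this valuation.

0.886

¬q = 1 − 0.448 = 0.552
p ∧ p = min(0.845, 0.845) = 0.845
r ∧ 1 = min(0.731, 1.000) = 0.731
(p ∧ p) ∧ (r ∧ 1) = min(0.845, 0.731) = 0.731
¬q ∨ ((p ∧ p) ∧ (r ∧ 1)) = max(0.552, 0.731) = 0.731
¬(¬q ∨ ((p ∧ p) ∧ (r ∧ 1))) = 1 − 0.731 = 0.269
q ∨ p = max(0.448, 0.845) = 0.845
¬(¬q ∨ ((p ∧ p) ∧ (r ∧ 1))) ⊙ (q ∨ p) = max(0, 0.269 + 0.845 − 1) = max(0, 0.114) = 0.114
¬(¬(¬q ∨ ((p ∧ p) ∧ (r ∧ 1))) ⊙ (q ∨ p)) = 1 − 0.114 = 0.886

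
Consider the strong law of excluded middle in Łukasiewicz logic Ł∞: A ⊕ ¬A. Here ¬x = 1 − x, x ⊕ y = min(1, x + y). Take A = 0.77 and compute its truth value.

¬A = 1 − 0.77 = 0.23
A ⊕ ¬A = min(1, 0.77 + 0.23) = min(1, 1.00) = 1.00
(As expected: always 1 in Ł∞ since a ⊕ (1−a) = 1.)

1.00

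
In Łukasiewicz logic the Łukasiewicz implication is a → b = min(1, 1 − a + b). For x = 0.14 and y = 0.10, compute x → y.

x → y = min(1, 1 − 0.14 + 0.10) = min(1, 0.96) = 0.96
For comparison, the Gödel implication (1 if a ≤ b else b) would give 0.10.

0.96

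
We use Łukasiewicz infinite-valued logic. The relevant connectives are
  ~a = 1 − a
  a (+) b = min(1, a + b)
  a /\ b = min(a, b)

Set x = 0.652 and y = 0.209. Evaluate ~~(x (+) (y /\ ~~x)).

~x = 1 − 0.652 = 0.348
~~x = 1 − 0.348 = 0.652
y /\ ~~x = min(0.209, 0.652) = 0.209
x (+) (y /\ ~~x) = min(1, 0.652 + 0.209) = min(1, 0.861) = 0.861
~(x (+) (y /\ ~~x)) = 1 − 0.861 = 0.139
~~(x (+) (y /\ ~~x)) = 1 − 0.139 = 0.861

0.861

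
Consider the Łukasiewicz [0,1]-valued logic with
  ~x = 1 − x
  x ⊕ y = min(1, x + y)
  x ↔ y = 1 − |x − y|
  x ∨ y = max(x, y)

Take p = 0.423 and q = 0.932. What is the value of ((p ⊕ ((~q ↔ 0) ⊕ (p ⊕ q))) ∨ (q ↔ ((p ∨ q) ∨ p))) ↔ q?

0.932

~q = 1 − 0.932 = 0.068
~q ↔ 0 = 1 − |0.068 − 0.000| = 1 − 0.068 = 0.932
p ⊕ q = min(1, 0.423 + 0.932) = min(1, 1.355) = 1.000
(~q ↔ 0) ⊕ (p ⊕ q) = min(1, 0.932 + 1.000) = min(1, 1.932) = 1.000
p ⊕ ((~q ↔ 0) ⊕ (p ⊕ q)) = min(1, 0.423 + 1.000) = min(1, 1.423) = 1.000
p ∨ q = max(0.423, 0.932) = 0.932
(p ∨ q) ∨ p = max(0.932, 0.423) = 0.932
q ↔ ((p ∨ q) ∨ p) = 1 − |0.932 − 0.932| = 1 − 0.000 = 1.000
(p ⊕ ((~q ↔ 0) ⊕ (p ⊕ q))) ∨ (q ↔ ((p ∨ q) ∨ p)) = max(1.000, 1.000) = 1.000
((p ⊕ ((~q ↔ 0) ⊕ (p ⊕ q))) ∨ (q ↔ ((p ∨ q) ∨ p))) ↔ q = 1 − |1.000 − 0.932| = 1 − 0.068 = 0.932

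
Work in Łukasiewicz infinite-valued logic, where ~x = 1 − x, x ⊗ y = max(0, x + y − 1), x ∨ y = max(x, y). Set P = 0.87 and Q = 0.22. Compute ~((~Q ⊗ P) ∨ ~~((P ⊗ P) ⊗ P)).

0.35

~Q = 1 − 0.22 = 0.78
~Q ⊗ P = max(0, 0.78 + 0.87 − 1) = max(0, 0.65) = 0.65
P ⊗ P = max(0, 0.87 + 0.87 − 1) = max(0, 0.74) = 0.74
(P ⊗ P) ⊗ P = max(0, 0.74 + 0.87 − 1) = max(0, 0.61) = 0.61
~((P ⊗ P) ⊗ P) = 1 − 0.61 = 0.39
~~((P ⊗ P) ⊗ P) = 1 − 0.39 = 0.61
(~Q ⊗ P) ∨ ~~((P ⊗ P) ⊗ P) = max(0.65, 0.61) = 0.65
~((~Q ⊗ P) ∨ ~~((P ⊗ P) ⊗ P)) = 1 − 0.65 = 0.35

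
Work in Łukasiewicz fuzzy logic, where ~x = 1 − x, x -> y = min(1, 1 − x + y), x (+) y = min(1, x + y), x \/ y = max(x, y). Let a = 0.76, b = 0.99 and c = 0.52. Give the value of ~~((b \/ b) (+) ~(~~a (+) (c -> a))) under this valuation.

0.99

b \/ b = max(0.99, 0.99) = 0.99
~a = 1 − 0.76 = 0.24
~~a = 1 − 0.24 = 0.76
c -> a = min(1, 1 − 0.52 + 0.76) = min(1, 1.24) = 1.00
~~a (+) (c -> a) = min(1, 0.76 + 1.00) = min(1, 1.76) = 1.00
~(~~a (+) (c -> a)) = 1 − 1.00 = 0.00
(b \/ b) (+) ~(~~a (+) (c -> a)) = min(1, 0.99 + 0.00) = min(1, 0.99) = 0.99
~((b \/ b) (+) ~(~~a (+) (c -> a))) = 1 − 0.99 = 0.01
~~((b \/ b) (+) ~(~~a (+) (c -> a))) = 1 − 0.01 = 0.99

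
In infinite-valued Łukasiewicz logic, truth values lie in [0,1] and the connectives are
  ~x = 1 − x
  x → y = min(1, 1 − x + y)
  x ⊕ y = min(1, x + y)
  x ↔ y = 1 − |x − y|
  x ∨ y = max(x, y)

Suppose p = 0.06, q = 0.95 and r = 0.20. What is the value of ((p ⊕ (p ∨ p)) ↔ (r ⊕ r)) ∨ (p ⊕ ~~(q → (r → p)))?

0.97

p ∨ p = max(0.06, 0.06) = 0.06
p ⊕ (p ∨ p) = min(1, 0.06 + 0.06) = min(1, 0.12) = 0.12
r ⊕ r = min(1, 0.20 + 0.20) = min(1, 0.40) = 0.40
(p ⊕ (p ∨ p)) ↔ (r ⊕ r) = 1 − |0.12 − 0.40| = 1 − 0.28 = 0.72
r → p = min(1, 1 − 0.20 + 0.06) = min(1, 0.86) = 0.86
q → (r → p) = min(1, 1 − 0.95 + 0.86) = min(1, 0.91) = 0.91
~(q → (r → p)) = 1 − 0.91 = 0.09
~~(q → (r → p)) = 1 − 0.09 = 0.91
p ⊕ ~~(q → (r → p)) = min(1, 0.06 + 0.91) = min(1, 0.97) = 0.97
((p ⊕ (p ∨ p)) ↔ (r ⊕ r)) ∨ (p ⊕ ~~(q → (r → p))) = max(0.72, 0.97) = 0.97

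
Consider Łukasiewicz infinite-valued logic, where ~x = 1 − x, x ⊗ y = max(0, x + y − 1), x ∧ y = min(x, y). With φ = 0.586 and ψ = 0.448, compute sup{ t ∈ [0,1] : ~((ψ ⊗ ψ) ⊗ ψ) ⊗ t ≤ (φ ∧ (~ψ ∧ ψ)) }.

ψ ⊗ ψ = max(0, 0.448 + 0.448 − 1) = max(0, -0.104) = 0.000
(ψ ⊗ ψ) ⊗ ψ = max(0, 0.000 + 0.448 − 1) = max(0, -0.552) = 0.000
~((ψ ⊗ ψ) ⊗ ψ) = 1 − 0.000 = 1.000
So the left factor is ~((ψ ⊗ ψ) ⊗ ψ) = 1.000.
~ψ = 1 − 0.448 = 0.552
~ψ ∧ ψ = min(0.552, 0.448) = 0.448
φ ∧ (~ψ ∧ ψ) = min(0.586, 0.448) = 0.448
So the right-hand bound is φ ∧ (~ψ ∧ ψ) = 0.448.
The residuum of the Łukasiewicz t-norm gives the supremum: min(1, 1 − 1.000 + 0.448).
1 − 1.000 + 0.448 = 0.448, so t = min(1, 0.448) = 0.448.
Check: 1.000 ⊗ 0.448 = max(0, 0.448) = 0.448 ≤ 0.448.

0.448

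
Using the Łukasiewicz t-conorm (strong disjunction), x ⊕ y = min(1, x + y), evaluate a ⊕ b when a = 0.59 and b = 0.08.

a ⊕ b = min(1, 0.59 + 0.08) = min(1, 0.67) = 0.67
For comparison, the Gödel t-conorm max(x, y) would give 0.59.

0.67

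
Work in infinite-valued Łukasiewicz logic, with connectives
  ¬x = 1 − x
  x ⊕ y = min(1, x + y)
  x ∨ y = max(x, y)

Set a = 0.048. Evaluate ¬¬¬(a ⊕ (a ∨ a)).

0.904

a ∨ a = max(0.048, 0.048) = 0.048
a ⊕ (a ∨ a) = min(1, 0.048 + 0.048) = min(1, 0.096) = 0.096
¬(a ⊕ (a ∨ a)) = 1 − 0.096 = 0.904
¬¬(a ⊕ (a ∨ a)) = 1 − 0.904 = 0.096
¬¬¬(a ⊕ (a ∨ a)) = 1 − 0.096 = 0.904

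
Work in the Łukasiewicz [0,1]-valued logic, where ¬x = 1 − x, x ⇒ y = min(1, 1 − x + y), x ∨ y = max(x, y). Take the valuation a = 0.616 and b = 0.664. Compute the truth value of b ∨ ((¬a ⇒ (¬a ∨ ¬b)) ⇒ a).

0.664

¬a = 1 − 0.616 = 0.384
¬b = 1 − 0.664 = 0.336
¬a ∨ ¬b = max(0.384, 0.336) = 0.384
¬a ⇒ (¬a ∨ ¬b) = min(1, 1 − 0.384 + 0.384) = min(1, 1.000) = 1.000
(¬a ⇒ (¬a ∨ ¬b)) ⇒ a = min(1, 1 − 1.000 + 0.616) = min(1, 0.616) = 0.616
b ∨ ((¬a ⇒ (¬a ∨ ¬b)) ⇒ a) = max(0.664, 0.616) = 0.664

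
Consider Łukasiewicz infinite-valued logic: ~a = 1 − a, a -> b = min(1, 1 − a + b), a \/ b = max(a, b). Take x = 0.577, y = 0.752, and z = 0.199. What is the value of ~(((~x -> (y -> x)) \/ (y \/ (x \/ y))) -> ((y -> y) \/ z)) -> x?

~x = 1 − 0.577 = 0.423
y -> x = min(1, 1 − 0.752 + 0.577) = min(1, 0.825) = 0.825
~x -> (y -> x) = min(1, 1 − 0.423 + 0.825) = min(1, 1.402) = 1.000
x \/ y = max(0.577, 0.752) = 0.752
y \/ (x \/ y) = max(0.752, 0.752) = 0.752
(~x -> (y -> x)) \/ (y \/ (x \/ y)) = max(1.000, 0.752) = 1.000
y -> y = min(1, 1 − 0.752 + 0.752) = min(1, 1.000) = 1.000
(y -> y) \/ z = max(1.000, 0.199) = 1.000
((~x -> (y -> x)) \/ (y \/ (x \/ y))) -> ((y -> y) \/ z) = min(1, 1 − 1.000 + 1.000) = min(1, 1.000) = 1.000
~(((~x -> (y -> x)) \/ (y \/ (x \/ y))) -> ((y -> y) \/ z)) = 1 − 1.000 = 0.000
~(((~x -> (y -> x)) \/ (y \/ (x \/ y))) -> ((y -> y) \/ z)) -> x = min(1, 1 − 0.000 + 0.577) = min(1, 1.577) = 1.000

1.000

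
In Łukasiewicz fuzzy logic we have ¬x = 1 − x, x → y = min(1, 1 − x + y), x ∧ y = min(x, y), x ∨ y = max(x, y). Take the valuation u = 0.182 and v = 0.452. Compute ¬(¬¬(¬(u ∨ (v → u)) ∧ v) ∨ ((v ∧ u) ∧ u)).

0.730

v → u = min(1, 1 − 0.452 + 0.182) = min(1, 0.730) = 0.730
u ∨ (v → u) = max(0.182, 0.730) = 0.730
¬(u ∨ (v → u)) = 1 − 0.730 = 0.270
¬(u ∨ (v → u)) ∧ v = min(0.270, 0.452) = 0.270
¬(¬(u ∨ (v → u)) ∧ v) = 1 − 0.270 = 0.730
¬¬(¬(u ∨ (v → u)) ∧ v) = 1 − 0.730 = 0.270
v ∧ u = min(0.452, 0.182) = 0.182
(v ∧ u) ∧ u = min(0.182, 0.182) = 0.182
¬¬(¬(u ∨ (v → u)) ∧ v) ∨ ((v ∧ u) ∧ u) = max(0.270, 0.182) = 0.270
¬(¬¬(¬(u ∨ (v → u)) ∧ v) ∨ ((v ∧ u) ∧ u)) = 1 − 0.270 = 0.730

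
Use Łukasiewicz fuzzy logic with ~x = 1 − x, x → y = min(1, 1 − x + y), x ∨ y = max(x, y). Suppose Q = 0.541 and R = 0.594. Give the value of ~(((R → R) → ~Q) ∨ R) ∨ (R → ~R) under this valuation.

R → R = min(1, 1 − 0.594 + 0.594) = min(1, 1.000) = 1.000
~Q = 1 − 0.541 = 0.459
(R → R) → ~Q = min(1, 1 − 1.000 + 0.459) = min(1, 0.459) = 0.459
((R → R) → ~Q) ∨ R = max(0.459, 0.594) = 0.594
~(((R → R) → ~Q) ∨ R) = 1 − 0.594 = 0.406
~R = 1 − 0.594 = 0.406
R → ~R = min(1, 1 − 0.594 + 0.406) = min(1, 0.812) = 0.812
~(((R → R) → ~Q) ∨ R) ∨ (R → ~R) = max(0.406, 0.812) = 0.812

0.812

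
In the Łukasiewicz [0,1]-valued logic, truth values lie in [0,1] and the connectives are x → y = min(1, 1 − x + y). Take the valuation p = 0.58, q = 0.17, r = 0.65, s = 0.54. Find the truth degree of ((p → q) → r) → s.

p → q = min(1, 1 − 0.58 + 0.17) = min(1, 0.59) = 0.59
(p → q) → r = min(1, 1 − 0.59 + 0.65) = min(1, 1.06) = 1.00
((p → q) → r) → s = min(1, 1 − 1.00 + 0.54) = min(1, 0.54) = 0.54

0.54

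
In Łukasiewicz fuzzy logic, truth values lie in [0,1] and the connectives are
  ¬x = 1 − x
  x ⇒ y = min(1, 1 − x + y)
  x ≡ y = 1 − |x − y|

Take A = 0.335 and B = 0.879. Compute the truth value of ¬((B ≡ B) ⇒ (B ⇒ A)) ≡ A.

B ≡ B = 1 − |0.879 − 0.879| = 1 − 0.000 = 1.000
B ⇒ A = min(1, 1 − 0.879 + 0.335) = min(1, 0.456) = 0.456
(B ≡ B) ⇒ (B ⇒ A) = min(1, 1 − 1.000 + 0.456) = min(1, 0.456) = 0.456
¬((B ≡ B) ⇒ (B ⇒ A)) = 1 − 0.456 = 0.544
¬((B ≡ B) ⇒ (B ⇒ A)) ≡ A = 1 − |0.544 − 0.335| = 1 − 0.209 = 0.791

0.791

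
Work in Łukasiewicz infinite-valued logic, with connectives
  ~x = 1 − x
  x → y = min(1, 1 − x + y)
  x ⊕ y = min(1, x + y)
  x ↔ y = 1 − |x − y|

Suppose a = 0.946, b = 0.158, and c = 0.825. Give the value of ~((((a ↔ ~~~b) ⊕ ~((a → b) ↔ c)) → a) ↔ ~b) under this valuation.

~b = 1 − 0.158 = 0.842
~~b = 1 − 0.842 = 0.158
~~~b = 1 − 0.158 = 0.842
a ↔ ~~~b = 1 − |0.946 − 0.842| = 1 − 0.104 = 0.896
a → b = min(1, 1 − 0.946 + 0.158) = min(1, 0.212) = 0.212
(a → b) ↔ c = 1 − |0.212 − 0.825| = 1 − 0.613 = 0.387
~((a → b) ↔ c) = 1 − 0.387 = 0.613
(a ↔ ~~~b) ⊕ ~((a → b) ↔ c) = min(1, 0.896 + 0.613) = min(1, 1.509) = 1.000
((a ↔ ~~~b) ⊕ ~((a → b) ↔ c)) → a = min(1, 1 − 1.000 + 0.946) = min(1, 0.946) = 0.946
(((a ↔ ~~~b) ⊕ ~((a → b) ↔ c)) → a) ↔ ~b = 1 − |0.946 − 0.842| = 1 − 0.104 = 0.896
~((((a ↔ ~~~b) ⊕ ~((a → b) ↔ c)) → a) ↔ ~b) = 1 − 0.896 = 0.104

0.104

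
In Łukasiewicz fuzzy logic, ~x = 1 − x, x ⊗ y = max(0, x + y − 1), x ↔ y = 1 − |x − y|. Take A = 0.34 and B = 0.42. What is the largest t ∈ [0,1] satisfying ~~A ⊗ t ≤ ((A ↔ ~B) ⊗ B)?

~A = 1 − 0.34 = 0.66
~~A = 1 − 0.66 = 0.34
So the left factor is ~~A = 0.34.
~B = 1 − 0.42 = 0.58
A ↔ ~B = 1 − |0.34 − 0.58| = 1 − 0.24 = 0.76
(A ↔ ~B) ⊗ B = max(0, 0.76 + 0.42 − 1) = max(0, 0.18) = 0.18
So the right-hand bound is (A ↔ ~B) ⊗ B = 0.18.
The residuum of the Łukasiewicz t-norm gives the supremum: min(1, 1 − 0.34 + 0.18).
1 − 0.34 + 0.18 = 0.84, so t = min(1, 0.84) = 0.84.
Check: 0.34 ⊗ 0.84 = max(0, 0.18) = 0.18 ≤ 0.18.

0.84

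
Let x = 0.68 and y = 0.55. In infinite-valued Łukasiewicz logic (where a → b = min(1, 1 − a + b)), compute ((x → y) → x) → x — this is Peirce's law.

x → y = min(1, 1 − 0.68 + 0.55) = min(1, 0.87) = 0.87
(x → y) → x = min(1, 1 − 0.87 + 0.68) = min(1, 0.81) = 0.81
((x → y) → x) → x = min(1, 1 − 0.81 + 0.68) = min(1, 0.87) = 0.87
(The value 0.87 < 1 shows this instance is not satisfied; not a Ł∞-tautology in general.)

0.87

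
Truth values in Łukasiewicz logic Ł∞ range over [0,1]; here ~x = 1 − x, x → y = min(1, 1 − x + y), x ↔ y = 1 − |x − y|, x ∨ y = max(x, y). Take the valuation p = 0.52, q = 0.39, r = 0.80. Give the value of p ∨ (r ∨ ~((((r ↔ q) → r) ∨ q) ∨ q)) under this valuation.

0.80

r ↔ q = 1 − |0.80 − 0.39| = 1 − 0.41 = 0.59
(r ↔ q) → r = min(1, 1 − 0.59 + 0.80) = min(1, 1.21) = 1.00
((r ↔ q) → r) ∨ q = max(1.00, 0.39) = 1.00
(((r ↔ q) → r) ∨ q) ∨ q = max(1.00, 0.39) = 1.00
~((((r ↔ q) → r) ∨ q) ∨ q) = 1 − 1.00 = 0.00
r ∨ ~((((r ↔ q) → r) ∨ q) ∨ q) = max(0.80, 0.00) = 0.80
p ∨ (r ∨ ~((((r ↔ q) → r) ∨ q) ∨ q)) = max(0.52, 0.80) = 0.80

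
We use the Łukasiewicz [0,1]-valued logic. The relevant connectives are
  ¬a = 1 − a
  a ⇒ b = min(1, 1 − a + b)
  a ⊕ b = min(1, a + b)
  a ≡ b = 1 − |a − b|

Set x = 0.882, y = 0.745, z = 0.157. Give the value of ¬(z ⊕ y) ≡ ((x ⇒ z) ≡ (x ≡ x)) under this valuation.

z ⊕ y = min(1, 0.157 + 0.745) = min(1, 0.902) = 0.902
¬(z ⊕ y) = 1 − 0.902 = 0.098
x ⇒ z = min(1, 1 − 0.882 + 0.157) = min(1, 0.275) = 0.275
x ≡ x = 1 − |0.882 − 0.882| = 1 − 0.000 = 1.000
(x ⇒ z) ≡ (x ≡ x) = 1 − |0.275 − 1.000| = 1 − 0.725 = 0.275
¬(z ⊕ y) ≡ ((x ⇒ z) ≡ (x ≡ x)) = 1 − |0.098 − 0.275| = 1 − 0.177 = 0.823

0.823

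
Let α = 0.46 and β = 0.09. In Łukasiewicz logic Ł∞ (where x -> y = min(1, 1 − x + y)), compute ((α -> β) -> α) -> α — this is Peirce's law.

0.63

α -> β = min(1, 1 − 0.46 + 0.09) = min(1, 0.63) = 0.63
(α -> β) -> α = min(1, 1 − 0.63 + 0.46) = min(1, 0.83) = 0.83
((α -> β) -> α) -> α = min(1, 1 − 0.83 + 0.46) = min(1, 0.63) = 0.63
(The value 0.63 < 1 shows this instance is not satisfied; not a Ł∞-tautology in general.)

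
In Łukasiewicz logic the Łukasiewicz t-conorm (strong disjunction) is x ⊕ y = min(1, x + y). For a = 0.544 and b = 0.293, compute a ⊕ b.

0.837

a ⊕ b = min(1, 0.544 + 0.293) = min(1, 0.837) = 0.837
For comparison, the Gödel t-conorm max(x, y) would give 0.544.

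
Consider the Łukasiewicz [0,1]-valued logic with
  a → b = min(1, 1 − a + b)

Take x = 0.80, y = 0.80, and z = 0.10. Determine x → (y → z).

0.50

y → z = min(1, 1 − 0.80 + 0.10) = min(1, 0.30) = 0.30
x → (y → z) = min(1, 1 − 0.80 + 0.30) = min(1, 0.50) = 0.50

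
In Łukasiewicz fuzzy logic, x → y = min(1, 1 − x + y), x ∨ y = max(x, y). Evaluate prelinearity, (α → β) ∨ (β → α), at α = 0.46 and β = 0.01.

α → β = min(1, 1 − 0.46 + 0.01) = min(1, 0.55) = 0.55
β → α = min(1, 1 − 0.01 + 0.46) = min(1, 1.45) = 1.00
(α → β) ∨ (β → α) = max(0.55, 1.00) = 1.00
(As expected: a Ł∞-tautology — holds in every MV-chain.)

1.00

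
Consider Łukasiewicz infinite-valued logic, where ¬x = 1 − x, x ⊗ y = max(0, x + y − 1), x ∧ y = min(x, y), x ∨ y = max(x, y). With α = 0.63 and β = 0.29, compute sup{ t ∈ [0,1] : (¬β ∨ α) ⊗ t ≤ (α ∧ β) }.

0.58

¬β = 1 − 0.29 = 0.71
¬β ∨ α = max(0.71, 0.63) = 0.71
So the left factor is ¬β ∨ α = 0.71.
α ∧ β = min(0.63, 0.29) = 0.29
So the right-hand bound is α ∧ β = 0.29.
The residuum of the Łukasiewicz t-norm gives the supremum: min(1, 1 − 0.71 + 0.29).
1 − 0.71 + 0.29 = 0.58, so t = min(1, 0.58) = 0.58.
Check: 0.71 ⊗ 0.58 = max(0, 0.29) = 0.29 ≤ 0.29.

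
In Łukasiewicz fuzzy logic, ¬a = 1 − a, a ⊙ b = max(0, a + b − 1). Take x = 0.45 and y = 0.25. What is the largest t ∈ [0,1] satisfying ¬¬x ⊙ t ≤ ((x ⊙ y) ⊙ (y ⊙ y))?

0.55

¬x = 1 − 0.45 = 0.55
¬¬x = 1 − 0.55 = 0.45
So the left factor is ¬¬x = 0.45.
x ⊙ y = max(0, 0.45 + 0.25 − 1) = max(0, -0.30) = 0.00
y ⊙ y = max(0, 0.25 + 0.25 − 1) = max(0, -0.50) = 0.00
(x ⊙ y) ⊙ (y ⊙ y) = max(0, 0.00 + 0.00 − 1) = max(0, -1.00) = 0.00
So the right-hand bound is (x ⊙ y) ⊙ (y ⊙ y) = 0.00.
The residuum of the Łukasiewicz t-norm gives the supremum: min(1, 1 − 0.45 + 0.00).
1 − 0.45 + 0.00 = 0.55, so t = min(1, 0.55) = 0.55.
Check: 0.45 ⊙ 0.55 = max(0, 0.00) = 0.00 ≤ 0.00.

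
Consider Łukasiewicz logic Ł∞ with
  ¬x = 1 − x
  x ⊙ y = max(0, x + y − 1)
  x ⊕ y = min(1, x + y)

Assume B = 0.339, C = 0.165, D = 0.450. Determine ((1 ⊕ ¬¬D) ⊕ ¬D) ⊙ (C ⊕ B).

0.504

¬D = 1 − 0.450 = 0.550
¬¬D = 1 − 0.550 = 0.450
1 ⊕ ¬¬D = min(1, 1.000 + 0.450) = min(1, 1.450) = 1.000
(1 ⊕ ¬¬D) ⊕ ¬D = min(1, 1.000 + 0.550) = min(1, 1.550) = 1.000
C ⊕ B = min(1, 0.165 + 0.339) = min(1, 0.504) = 0.504
((1 ⊕ ¬¬D) ⊕ ¬D) ⊙ (C ⊕ B) = max(0, 1.000 + 0.504 − 1) = max(0, 0.504) = 0.504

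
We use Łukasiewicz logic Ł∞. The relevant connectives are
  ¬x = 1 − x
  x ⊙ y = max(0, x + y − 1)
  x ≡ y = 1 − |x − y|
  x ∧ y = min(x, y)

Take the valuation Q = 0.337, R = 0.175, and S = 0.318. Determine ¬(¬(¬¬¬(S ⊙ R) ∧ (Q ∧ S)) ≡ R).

0.507

S ⊙ R = max(0, 0.318 + 0.175 − 1) = max(0, -0.507) = 0.000
¬(S ⊙ R) = 1 − 0.000 = 1.000
¬¬(S ⊙ R) = 1 − 1.000 = 0.000
¬¬¬(S ⊙ R) = 1 − 0.000 = 1.000
Q ∧ S = min(0.337, 0.318) = 0.318
¬¬¬(S ⊙ R) ∧ (Q ∧ S) = min(1.000, 0.318) = 0.318
¬(¬¬¬(S ⊙ R) ∧ (Q ∧ S)) = 1 − 0.318 = 0.682
¬(¬¬¬(S ⊙ R) ∧ (Q ∧ S)) ≡ R = 1 − |0.682 − 0.175| = 1 − 0.507 = 0.493
¬(¬(¬¬¬(S ⊙ R) ∧ (Q ∧ S)) ≡ R) = 1 − 0.493 = 0.507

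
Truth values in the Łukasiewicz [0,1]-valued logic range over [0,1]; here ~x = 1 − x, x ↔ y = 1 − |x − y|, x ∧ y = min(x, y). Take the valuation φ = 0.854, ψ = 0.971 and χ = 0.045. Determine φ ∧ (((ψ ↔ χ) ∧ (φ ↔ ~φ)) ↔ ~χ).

0.119

ψ ↔ χ = 1 − |0.971 − 0.045| = 1 − 0.926 = 0.074
~φ = 1 − 0.854 = 0.146
φ ↔ ~φ = 1 − |0.854 − 0.146| = 1 − 0.708 = 0.292
(ψ ↔ χ) ∧ (φ ↔ ~φ) = min(0.074, 0.292) = 0.074
~χ = 1 − 0.045 = 0.955
((ψ ↔ χ) ∧ (φ ↔ ~φ)) ↔ ~χ = 1 − |0.074 − 0.955| = 1 − 0.881 = 0.119
φ ∧ (((ψ ↔ χ) ∧ (φ ↔ ~φ)) ↔ ~χ) = min(0.854, 0.119) = 0.119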